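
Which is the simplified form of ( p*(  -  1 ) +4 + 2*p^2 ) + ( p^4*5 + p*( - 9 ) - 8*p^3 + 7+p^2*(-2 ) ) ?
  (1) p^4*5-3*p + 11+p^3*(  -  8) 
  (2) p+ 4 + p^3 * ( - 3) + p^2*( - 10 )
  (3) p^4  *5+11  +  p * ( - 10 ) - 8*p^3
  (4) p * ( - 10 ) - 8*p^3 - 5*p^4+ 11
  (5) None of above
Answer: 3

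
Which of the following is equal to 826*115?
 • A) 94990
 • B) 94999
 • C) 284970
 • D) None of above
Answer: A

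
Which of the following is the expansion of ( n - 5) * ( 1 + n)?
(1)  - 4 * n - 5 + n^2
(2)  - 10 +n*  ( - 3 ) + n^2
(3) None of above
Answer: 1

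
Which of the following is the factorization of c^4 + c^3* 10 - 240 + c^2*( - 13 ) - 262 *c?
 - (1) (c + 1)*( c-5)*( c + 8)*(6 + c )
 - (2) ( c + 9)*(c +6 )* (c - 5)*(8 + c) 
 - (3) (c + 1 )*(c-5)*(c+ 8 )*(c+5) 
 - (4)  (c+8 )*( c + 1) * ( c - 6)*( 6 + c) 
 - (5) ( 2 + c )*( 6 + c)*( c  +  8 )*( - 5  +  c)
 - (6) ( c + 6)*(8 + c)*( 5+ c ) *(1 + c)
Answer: 1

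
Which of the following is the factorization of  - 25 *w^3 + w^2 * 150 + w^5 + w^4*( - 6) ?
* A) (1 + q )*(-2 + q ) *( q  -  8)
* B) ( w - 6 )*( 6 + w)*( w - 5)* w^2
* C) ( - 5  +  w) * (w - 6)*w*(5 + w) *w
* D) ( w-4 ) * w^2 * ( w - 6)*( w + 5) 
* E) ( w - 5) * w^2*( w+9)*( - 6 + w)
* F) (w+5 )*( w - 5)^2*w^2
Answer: C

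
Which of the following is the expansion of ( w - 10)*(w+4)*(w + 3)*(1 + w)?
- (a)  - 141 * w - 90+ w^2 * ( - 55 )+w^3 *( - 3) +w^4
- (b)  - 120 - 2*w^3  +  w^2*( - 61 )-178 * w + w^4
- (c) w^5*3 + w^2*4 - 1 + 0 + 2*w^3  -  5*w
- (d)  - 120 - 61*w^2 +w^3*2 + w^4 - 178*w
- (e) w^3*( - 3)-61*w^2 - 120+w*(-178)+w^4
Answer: b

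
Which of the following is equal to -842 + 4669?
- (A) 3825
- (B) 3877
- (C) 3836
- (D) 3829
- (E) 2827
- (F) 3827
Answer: F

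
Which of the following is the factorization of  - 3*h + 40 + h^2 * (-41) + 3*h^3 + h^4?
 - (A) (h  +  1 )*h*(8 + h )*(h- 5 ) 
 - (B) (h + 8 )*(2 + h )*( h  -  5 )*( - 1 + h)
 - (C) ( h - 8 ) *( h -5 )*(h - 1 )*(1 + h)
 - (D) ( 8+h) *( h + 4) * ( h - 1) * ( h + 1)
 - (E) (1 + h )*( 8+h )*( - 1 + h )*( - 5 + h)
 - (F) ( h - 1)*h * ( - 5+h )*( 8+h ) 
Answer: E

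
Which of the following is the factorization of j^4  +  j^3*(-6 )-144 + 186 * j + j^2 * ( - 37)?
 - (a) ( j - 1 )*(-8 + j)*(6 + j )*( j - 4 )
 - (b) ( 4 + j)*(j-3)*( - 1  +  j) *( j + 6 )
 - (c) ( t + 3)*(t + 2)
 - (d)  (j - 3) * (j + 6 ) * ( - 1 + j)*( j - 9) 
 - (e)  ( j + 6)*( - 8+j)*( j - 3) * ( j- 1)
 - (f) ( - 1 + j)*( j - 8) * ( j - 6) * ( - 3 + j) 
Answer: e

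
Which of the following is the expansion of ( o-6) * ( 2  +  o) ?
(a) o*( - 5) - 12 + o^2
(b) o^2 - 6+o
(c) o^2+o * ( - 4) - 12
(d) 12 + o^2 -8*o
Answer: c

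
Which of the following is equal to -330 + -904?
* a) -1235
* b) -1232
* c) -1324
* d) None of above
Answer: d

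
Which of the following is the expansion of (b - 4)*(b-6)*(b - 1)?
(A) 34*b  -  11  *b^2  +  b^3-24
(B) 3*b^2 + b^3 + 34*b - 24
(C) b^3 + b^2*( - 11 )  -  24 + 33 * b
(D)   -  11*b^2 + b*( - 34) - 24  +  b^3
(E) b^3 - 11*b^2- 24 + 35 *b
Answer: A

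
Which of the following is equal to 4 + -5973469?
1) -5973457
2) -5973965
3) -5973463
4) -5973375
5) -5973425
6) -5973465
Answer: 6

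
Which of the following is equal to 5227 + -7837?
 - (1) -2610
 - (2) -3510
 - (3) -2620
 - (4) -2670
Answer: 1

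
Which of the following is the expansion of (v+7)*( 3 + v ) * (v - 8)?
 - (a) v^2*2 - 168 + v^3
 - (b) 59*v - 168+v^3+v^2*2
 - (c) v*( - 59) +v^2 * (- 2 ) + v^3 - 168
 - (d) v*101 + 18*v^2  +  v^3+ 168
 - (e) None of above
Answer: e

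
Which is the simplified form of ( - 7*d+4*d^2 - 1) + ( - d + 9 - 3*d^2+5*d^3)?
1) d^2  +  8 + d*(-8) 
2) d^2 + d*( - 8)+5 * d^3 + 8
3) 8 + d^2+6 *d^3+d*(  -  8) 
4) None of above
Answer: 2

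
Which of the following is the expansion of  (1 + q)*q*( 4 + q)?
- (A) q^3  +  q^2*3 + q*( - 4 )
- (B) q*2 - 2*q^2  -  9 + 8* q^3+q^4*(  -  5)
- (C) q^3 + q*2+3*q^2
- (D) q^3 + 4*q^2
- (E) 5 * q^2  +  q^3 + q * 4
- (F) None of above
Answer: E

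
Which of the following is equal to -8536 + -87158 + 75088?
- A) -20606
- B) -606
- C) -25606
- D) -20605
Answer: A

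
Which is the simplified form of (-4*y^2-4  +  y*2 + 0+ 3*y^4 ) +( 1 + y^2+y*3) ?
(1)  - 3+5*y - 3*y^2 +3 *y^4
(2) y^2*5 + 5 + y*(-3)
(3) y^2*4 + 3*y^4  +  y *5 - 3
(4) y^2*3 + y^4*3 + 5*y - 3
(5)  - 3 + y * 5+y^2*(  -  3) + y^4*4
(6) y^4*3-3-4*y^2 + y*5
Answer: 1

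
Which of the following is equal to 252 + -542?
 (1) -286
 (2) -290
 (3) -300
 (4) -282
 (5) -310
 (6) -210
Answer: 2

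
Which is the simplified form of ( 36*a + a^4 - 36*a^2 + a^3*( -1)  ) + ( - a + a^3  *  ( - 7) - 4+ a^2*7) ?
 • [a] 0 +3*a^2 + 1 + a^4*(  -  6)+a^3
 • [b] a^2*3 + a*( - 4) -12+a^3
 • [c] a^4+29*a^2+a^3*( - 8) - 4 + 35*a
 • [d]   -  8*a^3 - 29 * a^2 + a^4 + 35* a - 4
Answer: d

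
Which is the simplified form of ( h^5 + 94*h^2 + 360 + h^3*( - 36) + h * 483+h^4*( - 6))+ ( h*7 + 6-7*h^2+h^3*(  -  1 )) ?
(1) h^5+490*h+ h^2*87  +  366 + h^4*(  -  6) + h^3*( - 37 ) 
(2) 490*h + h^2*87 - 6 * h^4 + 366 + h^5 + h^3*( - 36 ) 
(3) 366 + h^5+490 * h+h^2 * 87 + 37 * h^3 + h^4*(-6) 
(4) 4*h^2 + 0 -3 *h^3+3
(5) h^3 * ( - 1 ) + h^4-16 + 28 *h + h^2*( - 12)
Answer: 1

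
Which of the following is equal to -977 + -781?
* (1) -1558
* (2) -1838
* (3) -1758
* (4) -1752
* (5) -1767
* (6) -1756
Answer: 3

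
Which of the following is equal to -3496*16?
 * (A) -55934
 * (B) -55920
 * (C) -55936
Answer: C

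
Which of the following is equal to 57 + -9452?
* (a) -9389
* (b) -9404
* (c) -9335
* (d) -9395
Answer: d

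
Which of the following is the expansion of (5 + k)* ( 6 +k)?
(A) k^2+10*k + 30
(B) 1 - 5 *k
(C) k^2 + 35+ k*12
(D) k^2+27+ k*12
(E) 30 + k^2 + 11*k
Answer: E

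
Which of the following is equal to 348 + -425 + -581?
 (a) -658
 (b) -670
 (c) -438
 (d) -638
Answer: a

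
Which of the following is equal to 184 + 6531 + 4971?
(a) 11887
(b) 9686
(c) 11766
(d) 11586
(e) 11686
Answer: e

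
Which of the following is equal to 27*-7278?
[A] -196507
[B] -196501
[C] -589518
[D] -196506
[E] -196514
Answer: D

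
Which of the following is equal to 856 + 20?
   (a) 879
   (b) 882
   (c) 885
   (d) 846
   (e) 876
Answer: e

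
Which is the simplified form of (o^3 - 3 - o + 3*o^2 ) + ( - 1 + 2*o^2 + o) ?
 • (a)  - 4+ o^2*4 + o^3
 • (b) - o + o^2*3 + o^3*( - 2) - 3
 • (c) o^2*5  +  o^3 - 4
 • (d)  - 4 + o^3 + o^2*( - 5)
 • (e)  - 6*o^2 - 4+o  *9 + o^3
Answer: c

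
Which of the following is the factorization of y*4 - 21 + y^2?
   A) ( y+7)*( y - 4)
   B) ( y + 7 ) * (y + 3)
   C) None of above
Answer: C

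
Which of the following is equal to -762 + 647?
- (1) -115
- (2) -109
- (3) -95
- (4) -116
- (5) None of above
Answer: 1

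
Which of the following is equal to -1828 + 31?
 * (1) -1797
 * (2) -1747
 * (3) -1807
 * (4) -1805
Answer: 1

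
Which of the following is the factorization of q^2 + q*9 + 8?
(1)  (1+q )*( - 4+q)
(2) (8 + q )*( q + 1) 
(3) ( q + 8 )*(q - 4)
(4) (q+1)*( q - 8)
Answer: 2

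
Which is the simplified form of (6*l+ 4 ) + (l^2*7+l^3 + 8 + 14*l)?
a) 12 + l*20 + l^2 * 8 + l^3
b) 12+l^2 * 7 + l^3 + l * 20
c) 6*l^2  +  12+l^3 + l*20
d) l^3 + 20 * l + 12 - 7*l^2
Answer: b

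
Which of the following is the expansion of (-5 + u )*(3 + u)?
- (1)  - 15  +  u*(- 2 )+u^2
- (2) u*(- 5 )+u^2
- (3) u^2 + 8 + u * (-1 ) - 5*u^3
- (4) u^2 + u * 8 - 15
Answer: 1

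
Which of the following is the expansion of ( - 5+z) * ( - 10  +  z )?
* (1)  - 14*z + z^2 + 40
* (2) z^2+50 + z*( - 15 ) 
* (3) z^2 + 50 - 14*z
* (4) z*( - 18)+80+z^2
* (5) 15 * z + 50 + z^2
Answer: 2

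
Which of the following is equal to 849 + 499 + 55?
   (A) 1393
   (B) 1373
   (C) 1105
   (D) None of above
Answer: D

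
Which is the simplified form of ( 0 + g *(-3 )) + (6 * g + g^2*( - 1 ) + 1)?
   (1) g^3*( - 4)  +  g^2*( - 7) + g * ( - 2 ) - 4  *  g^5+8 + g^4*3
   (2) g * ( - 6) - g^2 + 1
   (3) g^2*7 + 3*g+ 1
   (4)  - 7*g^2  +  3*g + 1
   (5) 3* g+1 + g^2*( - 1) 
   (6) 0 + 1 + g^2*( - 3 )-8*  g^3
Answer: 5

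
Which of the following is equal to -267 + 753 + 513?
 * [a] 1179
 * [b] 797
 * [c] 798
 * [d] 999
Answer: d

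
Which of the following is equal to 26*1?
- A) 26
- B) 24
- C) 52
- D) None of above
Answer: A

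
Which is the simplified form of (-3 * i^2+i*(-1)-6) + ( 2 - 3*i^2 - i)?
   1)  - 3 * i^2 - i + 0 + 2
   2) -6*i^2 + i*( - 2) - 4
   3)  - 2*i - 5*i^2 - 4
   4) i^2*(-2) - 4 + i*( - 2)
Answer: 2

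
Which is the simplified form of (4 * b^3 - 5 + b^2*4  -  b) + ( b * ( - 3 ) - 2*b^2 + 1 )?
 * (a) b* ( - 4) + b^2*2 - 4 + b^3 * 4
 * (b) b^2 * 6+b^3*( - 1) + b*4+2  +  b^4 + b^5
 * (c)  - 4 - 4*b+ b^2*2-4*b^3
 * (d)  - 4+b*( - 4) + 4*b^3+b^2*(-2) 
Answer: a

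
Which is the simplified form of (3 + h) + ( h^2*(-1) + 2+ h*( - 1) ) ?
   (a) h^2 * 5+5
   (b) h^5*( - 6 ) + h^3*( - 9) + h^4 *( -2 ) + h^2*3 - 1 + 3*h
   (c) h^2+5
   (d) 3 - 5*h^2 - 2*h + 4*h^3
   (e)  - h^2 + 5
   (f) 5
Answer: e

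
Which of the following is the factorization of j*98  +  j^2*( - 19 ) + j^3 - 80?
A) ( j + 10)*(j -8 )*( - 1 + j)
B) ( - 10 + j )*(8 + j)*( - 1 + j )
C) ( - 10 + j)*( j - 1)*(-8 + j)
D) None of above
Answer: C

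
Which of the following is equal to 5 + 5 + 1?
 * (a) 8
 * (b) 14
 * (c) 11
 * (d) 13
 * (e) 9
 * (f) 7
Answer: c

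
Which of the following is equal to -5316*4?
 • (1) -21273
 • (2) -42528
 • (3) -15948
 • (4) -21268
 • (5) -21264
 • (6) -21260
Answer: 5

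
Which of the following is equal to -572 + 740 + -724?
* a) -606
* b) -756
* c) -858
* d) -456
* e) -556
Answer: e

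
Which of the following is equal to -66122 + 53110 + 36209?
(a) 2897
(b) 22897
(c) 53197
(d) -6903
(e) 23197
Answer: e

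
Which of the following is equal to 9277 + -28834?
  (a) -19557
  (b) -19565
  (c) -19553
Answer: a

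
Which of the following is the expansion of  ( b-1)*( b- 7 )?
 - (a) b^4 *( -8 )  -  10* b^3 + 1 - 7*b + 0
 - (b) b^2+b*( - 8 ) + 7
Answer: b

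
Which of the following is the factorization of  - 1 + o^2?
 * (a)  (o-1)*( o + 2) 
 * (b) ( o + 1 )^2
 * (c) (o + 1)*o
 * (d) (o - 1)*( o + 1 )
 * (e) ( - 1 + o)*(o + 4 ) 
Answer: d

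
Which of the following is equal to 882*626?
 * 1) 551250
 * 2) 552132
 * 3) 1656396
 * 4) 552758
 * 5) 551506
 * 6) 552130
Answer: 2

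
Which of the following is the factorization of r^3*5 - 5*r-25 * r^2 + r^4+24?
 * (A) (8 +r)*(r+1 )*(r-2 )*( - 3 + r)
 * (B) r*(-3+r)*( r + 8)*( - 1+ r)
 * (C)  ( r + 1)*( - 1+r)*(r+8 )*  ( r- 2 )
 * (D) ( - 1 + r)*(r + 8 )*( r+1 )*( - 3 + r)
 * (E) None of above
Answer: D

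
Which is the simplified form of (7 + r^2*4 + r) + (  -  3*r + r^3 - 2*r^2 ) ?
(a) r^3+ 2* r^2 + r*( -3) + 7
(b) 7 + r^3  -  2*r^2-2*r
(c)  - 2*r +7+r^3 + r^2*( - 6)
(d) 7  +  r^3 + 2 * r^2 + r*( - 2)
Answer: d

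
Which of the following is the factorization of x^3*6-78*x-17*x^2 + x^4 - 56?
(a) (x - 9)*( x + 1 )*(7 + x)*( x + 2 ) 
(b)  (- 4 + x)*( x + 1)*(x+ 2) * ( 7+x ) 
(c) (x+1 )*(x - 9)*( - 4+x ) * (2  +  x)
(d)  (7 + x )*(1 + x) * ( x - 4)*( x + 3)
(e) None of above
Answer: b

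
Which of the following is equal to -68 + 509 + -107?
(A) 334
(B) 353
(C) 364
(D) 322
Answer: A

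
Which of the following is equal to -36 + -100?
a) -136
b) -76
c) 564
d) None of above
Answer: a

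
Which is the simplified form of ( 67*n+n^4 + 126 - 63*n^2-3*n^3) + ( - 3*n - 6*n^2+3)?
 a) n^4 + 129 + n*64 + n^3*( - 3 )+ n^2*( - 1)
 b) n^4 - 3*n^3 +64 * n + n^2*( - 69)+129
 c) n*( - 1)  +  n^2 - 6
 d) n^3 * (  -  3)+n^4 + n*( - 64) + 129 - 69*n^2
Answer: b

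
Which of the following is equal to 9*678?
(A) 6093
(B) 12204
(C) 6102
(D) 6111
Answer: C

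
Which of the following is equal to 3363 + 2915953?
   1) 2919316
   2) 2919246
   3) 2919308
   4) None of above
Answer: 1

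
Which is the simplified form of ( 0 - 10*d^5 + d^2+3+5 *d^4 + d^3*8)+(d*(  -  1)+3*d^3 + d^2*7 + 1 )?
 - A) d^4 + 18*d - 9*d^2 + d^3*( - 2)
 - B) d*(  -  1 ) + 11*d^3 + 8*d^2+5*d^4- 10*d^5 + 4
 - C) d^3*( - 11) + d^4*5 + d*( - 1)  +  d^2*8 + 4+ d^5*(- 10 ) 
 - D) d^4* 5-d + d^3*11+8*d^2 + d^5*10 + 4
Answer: B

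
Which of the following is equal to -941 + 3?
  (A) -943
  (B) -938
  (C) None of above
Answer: B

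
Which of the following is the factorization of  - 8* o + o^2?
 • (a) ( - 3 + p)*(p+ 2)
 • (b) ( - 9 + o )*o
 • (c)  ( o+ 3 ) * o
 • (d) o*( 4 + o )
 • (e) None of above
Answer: e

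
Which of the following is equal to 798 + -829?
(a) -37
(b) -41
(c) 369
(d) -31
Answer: d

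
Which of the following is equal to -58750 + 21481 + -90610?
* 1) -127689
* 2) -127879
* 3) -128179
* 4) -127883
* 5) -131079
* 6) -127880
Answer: 2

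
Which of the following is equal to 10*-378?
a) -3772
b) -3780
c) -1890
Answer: b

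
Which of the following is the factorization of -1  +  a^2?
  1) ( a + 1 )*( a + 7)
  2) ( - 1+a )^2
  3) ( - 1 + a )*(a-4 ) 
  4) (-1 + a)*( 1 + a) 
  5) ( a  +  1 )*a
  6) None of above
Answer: 4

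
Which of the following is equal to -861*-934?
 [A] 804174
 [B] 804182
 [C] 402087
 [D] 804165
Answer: A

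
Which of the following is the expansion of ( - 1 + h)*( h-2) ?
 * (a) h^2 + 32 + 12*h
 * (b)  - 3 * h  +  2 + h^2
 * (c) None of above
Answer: b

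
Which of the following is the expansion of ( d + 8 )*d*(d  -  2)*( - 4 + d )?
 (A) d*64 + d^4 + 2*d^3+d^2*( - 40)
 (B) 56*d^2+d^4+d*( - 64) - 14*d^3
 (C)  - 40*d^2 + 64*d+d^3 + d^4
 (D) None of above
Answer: A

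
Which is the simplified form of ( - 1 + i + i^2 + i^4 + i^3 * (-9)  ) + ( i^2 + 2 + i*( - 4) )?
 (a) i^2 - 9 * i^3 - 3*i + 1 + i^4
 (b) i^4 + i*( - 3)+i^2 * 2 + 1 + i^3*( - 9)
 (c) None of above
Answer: b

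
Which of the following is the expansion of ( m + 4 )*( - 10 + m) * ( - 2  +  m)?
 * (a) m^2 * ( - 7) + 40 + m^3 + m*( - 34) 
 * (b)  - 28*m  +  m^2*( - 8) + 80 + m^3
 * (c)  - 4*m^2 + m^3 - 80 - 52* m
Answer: b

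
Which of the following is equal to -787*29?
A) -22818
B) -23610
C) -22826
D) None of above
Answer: D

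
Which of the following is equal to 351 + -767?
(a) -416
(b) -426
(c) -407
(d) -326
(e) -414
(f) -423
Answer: a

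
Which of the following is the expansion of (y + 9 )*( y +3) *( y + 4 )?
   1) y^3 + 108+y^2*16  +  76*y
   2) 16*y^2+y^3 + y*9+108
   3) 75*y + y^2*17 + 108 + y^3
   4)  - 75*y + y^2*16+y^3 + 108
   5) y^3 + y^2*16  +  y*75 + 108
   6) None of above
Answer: 5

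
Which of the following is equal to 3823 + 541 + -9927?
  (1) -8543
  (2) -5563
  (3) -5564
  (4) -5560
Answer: 2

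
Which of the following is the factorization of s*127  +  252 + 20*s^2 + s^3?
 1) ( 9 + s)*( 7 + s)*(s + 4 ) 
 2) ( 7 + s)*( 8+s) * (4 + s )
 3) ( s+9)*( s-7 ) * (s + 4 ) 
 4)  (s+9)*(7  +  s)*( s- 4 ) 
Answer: 1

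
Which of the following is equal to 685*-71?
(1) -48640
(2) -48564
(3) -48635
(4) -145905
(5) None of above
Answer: 3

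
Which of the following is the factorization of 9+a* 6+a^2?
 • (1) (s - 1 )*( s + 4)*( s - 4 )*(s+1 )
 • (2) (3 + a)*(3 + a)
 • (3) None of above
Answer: 2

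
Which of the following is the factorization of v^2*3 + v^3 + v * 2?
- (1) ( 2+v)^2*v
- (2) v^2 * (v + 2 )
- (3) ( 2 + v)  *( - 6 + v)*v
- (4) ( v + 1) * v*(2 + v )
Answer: 4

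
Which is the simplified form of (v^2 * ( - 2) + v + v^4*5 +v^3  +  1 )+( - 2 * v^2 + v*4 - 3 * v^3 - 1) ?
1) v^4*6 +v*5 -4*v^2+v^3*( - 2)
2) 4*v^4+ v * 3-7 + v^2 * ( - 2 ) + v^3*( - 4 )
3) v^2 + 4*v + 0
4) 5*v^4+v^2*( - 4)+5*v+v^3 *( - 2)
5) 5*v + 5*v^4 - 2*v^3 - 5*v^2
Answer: 4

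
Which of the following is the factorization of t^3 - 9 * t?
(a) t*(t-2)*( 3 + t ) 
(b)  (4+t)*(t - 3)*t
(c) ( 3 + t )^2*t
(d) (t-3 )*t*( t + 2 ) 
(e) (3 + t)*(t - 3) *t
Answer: e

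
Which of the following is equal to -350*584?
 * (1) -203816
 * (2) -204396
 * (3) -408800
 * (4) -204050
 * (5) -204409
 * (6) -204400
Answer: 6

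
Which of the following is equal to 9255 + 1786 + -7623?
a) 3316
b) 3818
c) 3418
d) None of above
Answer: c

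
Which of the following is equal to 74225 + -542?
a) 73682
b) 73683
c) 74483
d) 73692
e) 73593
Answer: b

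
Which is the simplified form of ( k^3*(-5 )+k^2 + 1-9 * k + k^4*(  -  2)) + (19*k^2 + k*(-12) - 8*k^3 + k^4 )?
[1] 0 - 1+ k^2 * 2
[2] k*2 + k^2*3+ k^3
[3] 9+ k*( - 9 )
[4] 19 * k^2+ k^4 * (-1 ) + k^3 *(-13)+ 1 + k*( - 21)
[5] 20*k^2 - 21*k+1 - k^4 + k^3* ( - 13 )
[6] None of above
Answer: 5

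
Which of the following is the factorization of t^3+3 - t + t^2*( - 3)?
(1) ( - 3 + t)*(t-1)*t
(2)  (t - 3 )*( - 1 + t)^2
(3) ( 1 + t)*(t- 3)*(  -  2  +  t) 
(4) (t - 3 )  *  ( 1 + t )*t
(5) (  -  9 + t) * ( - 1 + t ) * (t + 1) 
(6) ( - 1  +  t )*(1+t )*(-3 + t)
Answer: 6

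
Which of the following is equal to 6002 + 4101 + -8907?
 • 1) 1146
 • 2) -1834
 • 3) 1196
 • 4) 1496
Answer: 3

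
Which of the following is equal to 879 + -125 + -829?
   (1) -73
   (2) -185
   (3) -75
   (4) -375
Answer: 3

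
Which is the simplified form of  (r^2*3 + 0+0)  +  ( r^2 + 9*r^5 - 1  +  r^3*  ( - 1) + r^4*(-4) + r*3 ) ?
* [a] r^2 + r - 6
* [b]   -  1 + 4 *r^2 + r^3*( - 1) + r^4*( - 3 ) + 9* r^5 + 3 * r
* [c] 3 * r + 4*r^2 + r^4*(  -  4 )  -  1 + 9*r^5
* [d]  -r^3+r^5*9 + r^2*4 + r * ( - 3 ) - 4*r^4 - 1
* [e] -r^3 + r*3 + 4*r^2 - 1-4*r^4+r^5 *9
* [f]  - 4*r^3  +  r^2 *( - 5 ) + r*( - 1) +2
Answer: e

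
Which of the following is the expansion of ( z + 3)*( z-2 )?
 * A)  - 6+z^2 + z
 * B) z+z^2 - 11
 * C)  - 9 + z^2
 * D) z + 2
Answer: A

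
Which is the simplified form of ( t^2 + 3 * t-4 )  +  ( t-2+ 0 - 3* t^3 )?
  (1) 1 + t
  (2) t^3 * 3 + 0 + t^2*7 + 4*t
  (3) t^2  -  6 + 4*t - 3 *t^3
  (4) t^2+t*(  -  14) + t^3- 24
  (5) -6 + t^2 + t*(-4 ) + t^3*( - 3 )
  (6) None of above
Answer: 3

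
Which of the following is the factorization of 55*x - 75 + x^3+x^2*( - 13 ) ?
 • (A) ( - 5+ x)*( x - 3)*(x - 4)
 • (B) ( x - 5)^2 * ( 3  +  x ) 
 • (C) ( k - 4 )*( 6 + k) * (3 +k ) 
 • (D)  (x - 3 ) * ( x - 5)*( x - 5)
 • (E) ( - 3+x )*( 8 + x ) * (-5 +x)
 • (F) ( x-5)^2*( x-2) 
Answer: D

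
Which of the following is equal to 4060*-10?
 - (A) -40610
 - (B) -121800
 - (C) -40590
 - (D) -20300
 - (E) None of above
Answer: E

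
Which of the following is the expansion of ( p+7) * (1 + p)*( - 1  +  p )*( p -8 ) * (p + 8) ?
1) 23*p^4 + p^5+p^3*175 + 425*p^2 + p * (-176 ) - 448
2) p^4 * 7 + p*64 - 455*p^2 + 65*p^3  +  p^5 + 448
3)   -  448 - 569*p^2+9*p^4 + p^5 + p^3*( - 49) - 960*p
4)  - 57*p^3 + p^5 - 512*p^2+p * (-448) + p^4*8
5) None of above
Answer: 5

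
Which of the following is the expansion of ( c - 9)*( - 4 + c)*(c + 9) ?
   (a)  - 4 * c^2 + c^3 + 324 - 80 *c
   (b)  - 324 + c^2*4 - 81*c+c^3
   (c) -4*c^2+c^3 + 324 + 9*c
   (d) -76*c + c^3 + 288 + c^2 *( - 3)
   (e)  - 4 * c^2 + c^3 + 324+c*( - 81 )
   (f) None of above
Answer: e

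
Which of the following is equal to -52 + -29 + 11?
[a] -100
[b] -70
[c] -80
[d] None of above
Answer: b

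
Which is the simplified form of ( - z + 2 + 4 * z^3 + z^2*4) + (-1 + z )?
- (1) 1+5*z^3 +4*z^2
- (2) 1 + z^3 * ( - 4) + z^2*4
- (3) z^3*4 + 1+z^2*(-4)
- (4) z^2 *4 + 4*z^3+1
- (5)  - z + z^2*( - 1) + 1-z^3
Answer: 4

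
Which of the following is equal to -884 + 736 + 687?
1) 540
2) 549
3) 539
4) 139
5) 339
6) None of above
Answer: 3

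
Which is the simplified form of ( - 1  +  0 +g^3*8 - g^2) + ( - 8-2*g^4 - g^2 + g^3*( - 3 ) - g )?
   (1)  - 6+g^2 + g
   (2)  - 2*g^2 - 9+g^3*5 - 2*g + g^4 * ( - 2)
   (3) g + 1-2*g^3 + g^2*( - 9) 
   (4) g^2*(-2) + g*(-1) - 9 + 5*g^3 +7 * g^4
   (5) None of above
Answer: 5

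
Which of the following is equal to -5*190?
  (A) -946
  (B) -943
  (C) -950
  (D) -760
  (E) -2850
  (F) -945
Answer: C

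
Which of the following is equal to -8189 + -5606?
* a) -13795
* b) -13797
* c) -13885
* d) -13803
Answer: a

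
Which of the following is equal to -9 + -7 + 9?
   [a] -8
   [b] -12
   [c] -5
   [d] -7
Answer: d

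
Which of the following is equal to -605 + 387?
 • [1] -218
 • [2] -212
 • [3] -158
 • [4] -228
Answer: 1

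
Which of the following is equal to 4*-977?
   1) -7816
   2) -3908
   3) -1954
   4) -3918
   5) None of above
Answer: 2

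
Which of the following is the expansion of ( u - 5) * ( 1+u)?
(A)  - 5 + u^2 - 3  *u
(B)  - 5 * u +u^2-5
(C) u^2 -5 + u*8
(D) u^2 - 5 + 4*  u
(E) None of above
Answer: E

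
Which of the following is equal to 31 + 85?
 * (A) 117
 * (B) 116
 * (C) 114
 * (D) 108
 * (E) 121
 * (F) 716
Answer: B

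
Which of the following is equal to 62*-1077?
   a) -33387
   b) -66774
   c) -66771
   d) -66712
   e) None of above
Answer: b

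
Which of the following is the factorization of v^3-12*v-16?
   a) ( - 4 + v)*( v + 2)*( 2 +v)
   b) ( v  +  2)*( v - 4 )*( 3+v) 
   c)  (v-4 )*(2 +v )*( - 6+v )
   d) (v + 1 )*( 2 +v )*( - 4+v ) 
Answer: a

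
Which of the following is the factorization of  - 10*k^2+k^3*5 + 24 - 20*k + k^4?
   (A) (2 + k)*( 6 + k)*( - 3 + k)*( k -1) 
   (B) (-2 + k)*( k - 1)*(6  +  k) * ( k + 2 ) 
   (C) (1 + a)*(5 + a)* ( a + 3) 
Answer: B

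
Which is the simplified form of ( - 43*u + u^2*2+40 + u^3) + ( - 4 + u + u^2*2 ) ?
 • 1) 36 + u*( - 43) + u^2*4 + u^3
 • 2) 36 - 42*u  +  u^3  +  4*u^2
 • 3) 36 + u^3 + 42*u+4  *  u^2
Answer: 2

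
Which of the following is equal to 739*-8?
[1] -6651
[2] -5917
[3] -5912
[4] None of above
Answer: 3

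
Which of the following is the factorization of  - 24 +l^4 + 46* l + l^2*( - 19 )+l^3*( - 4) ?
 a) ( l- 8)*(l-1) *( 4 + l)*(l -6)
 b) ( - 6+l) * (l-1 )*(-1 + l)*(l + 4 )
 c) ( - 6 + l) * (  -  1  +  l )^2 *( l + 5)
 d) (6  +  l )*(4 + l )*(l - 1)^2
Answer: b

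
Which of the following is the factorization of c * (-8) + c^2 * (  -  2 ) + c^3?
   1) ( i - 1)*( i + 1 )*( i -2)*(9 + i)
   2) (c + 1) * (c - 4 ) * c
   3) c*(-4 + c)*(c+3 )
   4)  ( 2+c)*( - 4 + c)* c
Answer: 4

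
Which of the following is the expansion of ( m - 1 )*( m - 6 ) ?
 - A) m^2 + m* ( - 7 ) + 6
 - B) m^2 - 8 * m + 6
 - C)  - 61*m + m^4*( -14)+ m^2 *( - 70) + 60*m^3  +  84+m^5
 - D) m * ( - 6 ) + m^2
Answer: A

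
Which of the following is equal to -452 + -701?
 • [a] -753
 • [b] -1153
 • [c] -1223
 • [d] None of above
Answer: b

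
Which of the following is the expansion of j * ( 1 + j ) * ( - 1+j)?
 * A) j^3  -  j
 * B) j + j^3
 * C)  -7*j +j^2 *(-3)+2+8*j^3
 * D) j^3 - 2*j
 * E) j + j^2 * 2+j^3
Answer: A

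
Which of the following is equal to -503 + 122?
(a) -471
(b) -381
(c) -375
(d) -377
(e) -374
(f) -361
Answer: b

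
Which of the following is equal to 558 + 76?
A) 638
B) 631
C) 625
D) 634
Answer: D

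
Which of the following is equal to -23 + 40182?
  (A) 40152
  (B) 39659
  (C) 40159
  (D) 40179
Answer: C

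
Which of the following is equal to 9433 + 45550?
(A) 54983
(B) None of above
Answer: A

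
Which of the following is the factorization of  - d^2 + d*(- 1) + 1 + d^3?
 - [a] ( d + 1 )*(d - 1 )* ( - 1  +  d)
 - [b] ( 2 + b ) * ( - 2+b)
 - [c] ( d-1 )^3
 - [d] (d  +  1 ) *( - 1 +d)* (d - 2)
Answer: a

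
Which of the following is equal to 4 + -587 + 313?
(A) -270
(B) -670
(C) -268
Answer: A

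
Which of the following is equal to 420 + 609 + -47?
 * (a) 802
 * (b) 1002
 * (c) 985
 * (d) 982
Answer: d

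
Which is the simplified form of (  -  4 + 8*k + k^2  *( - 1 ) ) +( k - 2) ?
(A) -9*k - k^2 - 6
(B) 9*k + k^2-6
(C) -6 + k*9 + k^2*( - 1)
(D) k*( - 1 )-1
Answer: C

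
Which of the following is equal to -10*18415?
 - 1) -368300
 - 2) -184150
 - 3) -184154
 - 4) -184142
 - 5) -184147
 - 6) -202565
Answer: 2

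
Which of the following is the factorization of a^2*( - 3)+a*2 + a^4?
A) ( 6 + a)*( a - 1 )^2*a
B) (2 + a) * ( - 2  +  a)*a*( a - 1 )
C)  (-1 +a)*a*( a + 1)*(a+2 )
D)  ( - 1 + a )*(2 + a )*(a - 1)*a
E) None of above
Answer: D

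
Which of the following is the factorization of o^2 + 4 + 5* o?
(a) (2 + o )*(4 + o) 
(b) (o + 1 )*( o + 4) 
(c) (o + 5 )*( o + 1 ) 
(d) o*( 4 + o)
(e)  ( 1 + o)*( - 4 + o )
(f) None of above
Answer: b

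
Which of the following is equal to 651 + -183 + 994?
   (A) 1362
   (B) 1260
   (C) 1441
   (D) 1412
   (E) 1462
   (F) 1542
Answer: E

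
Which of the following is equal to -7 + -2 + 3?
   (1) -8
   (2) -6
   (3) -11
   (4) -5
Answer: 2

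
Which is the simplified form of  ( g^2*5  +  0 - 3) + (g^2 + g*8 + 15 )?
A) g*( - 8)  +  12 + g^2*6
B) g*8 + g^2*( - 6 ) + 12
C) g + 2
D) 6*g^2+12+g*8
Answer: D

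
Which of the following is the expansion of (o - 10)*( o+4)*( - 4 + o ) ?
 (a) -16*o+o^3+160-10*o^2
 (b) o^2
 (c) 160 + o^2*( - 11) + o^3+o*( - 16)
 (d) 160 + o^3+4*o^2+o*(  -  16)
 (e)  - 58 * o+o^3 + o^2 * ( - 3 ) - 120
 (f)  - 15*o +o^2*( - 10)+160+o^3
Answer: a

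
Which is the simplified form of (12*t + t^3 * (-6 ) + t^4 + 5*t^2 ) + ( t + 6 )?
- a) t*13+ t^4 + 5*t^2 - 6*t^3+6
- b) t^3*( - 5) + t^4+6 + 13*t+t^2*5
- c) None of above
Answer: a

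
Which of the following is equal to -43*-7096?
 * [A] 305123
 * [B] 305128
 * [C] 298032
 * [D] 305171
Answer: B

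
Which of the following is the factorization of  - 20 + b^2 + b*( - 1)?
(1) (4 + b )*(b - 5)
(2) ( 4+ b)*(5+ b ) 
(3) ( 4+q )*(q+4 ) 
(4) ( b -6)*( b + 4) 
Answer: 1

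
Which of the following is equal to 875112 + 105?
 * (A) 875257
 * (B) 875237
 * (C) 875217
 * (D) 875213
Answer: C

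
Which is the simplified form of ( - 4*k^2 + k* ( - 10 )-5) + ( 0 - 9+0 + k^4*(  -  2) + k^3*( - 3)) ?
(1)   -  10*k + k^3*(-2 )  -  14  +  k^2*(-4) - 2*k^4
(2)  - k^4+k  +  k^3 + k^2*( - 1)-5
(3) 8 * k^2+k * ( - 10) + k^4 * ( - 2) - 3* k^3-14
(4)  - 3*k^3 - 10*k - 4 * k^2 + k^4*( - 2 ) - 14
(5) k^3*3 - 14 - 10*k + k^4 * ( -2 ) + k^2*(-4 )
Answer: 4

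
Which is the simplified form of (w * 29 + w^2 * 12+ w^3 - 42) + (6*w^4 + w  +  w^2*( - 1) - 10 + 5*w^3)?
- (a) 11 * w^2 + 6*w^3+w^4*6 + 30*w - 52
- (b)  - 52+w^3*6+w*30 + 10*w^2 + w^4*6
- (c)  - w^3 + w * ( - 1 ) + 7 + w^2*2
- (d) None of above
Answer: a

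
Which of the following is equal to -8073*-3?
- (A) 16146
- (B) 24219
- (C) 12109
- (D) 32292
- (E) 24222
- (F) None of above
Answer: B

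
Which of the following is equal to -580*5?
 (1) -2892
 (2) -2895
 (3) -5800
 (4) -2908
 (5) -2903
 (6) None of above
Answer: 6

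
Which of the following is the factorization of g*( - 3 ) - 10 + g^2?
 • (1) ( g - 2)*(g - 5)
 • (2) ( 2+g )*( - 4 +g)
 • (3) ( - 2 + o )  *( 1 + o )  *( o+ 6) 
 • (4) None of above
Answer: 4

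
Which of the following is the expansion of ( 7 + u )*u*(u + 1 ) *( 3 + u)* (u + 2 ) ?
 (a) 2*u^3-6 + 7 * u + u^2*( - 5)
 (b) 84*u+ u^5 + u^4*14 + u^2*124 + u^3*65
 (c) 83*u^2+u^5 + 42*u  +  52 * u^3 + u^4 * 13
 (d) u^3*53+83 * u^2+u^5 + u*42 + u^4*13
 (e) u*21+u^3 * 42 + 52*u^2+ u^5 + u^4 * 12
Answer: d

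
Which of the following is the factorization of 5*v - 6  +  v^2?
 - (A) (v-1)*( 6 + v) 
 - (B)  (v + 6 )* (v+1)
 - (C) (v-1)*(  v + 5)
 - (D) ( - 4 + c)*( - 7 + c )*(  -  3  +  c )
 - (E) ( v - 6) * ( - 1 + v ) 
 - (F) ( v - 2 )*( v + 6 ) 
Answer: A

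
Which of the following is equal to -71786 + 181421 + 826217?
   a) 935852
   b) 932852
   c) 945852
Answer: a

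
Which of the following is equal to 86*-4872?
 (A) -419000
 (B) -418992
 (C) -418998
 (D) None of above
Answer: B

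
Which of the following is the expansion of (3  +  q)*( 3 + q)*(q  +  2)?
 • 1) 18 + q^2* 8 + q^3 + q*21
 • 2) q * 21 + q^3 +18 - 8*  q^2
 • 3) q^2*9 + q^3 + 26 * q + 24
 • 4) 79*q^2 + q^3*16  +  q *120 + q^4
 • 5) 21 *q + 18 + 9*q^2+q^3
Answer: 1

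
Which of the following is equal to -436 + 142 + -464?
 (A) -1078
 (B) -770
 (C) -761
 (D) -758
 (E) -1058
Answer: D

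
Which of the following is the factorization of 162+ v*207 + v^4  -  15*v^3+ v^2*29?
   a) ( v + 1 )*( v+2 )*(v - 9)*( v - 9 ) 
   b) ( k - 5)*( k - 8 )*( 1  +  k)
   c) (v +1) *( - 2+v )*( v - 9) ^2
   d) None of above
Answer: a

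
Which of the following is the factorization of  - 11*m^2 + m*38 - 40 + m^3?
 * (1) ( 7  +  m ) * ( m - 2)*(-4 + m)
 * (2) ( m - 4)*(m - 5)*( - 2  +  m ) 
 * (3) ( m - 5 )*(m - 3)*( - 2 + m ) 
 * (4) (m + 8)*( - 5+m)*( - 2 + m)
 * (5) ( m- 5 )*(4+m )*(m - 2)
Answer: 2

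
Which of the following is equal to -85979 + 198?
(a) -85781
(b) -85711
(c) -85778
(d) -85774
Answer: a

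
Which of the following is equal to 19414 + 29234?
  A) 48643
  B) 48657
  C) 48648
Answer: C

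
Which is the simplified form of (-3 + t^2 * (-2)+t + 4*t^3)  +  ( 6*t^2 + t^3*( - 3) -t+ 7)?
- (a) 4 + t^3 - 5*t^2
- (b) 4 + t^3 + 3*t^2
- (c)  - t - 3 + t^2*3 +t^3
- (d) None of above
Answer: d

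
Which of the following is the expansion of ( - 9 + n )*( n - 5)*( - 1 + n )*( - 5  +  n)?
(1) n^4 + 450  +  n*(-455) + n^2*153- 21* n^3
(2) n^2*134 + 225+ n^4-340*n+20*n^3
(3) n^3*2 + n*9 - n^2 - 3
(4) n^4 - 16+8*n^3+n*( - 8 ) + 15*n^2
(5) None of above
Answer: 5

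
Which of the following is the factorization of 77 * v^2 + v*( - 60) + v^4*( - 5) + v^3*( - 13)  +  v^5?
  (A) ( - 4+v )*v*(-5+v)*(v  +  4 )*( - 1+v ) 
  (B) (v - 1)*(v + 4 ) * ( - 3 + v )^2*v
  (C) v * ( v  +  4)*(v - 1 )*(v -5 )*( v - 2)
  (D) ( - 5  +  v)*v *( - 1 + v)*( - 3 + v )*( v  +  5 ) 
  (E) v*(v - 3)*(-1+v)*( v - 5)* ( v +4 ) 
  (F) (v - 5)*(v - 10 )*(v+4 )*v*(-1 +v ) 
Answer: E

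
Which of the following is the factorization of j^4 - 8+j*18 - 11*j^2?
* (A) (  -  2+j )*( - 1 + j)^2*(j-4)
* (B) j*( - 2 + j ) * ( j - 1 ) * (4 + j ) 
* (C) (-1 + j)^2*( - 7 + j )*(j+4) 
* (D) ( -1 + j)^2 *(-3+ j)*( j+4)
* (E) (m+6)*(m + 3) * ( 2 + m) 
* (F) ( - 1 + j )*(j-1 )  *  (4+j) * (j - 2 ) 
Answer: F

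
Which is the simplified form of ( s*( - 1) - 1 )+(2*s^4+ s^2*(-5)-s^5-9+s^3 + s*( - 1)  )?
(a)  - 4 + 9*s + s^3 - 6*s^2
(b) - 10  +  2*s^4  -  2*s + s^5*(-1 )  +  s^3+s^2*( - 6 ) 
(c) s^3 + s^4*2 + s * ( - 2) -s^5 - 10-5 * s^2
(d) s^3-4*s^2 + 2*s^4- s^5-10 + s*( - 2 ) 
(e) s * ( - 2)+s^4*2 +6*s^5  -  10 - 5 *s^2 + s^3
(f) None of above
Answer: c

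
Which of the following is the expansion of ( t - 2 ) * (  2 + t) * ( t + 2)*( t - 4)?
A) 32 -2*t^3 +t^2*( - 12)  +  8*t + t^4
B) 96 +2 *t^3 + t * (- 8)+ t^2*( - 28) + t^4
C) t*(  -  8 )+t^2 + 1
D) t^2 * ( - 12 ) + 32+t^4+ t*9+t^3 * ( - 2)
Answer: A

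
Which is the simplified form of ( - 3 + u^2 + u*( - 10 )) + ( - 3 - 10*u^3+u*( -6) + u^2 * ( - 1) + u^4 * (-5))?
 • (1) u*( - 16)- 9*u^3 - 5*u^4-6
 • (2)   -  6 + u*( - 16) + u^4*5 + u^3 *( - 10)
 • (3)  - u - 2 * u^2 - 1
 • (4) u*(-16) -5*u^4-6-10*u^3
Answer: 4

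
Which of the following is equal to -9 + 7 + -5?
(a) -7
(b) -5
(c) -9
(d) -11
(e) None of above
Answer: a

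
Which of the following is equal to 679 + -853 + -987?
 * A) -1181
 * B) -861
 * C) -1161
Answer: C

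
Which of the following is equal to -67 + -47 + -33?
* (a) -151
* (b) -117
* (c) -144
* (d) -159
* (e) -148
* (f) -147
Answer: f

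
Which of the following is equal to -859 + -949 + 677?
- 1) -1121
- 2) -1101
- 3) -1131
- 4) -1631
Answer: 3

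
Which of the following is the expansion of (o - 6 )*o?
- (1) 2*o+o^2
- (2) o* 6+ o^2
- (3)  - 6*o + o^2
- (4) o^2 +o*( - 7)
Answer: 3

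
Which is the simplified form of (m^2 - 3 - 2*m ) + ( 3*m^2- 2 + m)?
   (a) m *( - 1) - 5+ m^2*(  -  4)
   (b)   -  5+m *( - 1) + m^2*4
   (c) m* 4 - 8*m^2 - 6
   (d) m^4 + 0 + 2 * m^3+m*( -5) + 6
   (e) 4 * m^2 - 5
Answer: b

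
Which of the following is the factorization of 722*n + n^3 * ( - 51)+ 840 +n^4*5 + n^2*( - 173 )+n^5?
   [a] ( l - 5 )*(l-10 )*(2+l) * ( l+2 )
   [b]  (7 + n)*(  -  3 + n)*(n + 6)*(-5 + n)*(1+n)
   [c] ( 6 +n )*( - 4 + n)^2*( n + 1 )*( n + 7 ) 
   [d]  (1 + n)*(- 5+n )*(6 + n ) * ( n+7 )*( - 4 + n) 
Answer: d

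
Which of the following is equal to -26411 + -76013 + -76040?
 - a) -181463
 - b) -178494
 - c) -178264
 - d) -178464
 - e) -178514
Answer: d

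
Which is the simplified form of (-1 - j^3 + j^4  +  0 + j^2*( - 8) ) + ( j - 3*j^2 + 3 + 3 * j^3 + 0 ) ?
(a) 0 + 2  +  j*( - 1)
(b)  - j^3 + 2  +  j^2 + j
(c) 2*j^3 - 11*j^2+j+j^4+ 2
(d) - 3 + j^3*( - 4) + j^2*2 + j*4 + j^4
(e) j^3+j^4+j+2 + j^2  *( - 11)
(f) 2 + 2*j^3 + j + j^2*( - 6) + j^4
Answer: c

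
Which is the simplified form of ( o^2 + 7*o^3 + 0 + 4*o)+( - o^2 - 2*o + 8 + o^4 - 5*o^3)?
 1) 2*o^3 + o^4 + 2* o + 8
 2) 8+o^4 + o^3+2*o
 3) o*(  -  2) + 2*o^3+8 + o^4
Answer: 1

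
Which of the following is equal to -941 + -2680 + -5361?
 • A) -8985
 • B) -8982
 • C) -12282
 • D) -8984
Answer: B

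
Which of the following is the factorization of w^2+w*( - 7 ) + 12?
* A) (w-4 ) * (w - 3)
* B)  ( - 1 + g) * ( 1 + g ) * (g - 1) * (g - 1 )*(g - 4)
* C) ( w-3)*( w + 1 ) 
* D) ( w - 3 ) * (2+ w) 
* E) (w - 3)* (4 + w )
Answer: A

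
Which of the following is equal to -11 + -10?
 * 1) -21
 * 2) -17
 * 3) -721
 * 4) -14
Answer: 1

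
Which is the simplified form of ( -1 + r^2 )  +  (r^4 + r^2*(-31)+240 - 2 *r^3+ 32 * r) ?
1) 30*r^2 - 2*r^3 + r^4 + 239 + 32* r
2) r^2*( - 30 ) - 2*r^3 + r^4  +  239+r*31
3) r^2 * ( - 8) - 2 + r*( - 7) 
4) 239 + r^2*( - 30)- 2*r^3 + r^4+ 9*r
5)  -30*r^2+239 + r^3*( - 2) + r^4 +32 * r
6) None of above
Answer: 5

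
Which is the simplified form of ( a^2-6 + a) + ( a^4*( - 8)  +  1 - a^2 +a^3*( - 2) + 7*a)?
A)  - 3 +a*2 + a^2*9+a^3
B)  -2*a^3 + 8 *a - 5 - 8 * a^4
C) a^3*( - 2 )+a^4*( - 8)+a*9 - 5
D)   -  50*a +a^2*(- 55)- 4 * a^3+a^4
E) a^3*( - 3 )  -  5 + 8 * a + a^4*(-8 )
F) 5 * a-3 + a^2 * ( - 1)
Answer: B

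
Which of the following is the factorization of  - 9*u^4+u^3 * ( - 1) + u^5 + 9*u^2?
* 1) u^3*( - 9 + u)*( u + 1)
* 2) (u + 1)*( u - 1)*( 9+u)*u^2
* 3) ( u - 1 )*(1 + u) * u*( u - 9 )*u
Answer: 3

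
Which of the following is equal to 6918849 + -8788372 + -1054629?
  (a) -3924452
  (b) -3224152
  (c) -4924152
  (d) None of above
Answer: d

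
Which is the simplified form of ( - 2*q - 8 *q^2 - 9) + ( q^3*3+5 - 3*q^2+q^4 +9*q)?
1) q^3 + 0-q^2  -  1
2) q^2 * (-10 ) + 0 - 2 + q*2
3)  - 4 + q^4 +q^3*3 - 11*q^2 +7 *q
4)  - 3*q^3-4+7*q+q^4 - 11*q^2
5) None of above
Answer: 3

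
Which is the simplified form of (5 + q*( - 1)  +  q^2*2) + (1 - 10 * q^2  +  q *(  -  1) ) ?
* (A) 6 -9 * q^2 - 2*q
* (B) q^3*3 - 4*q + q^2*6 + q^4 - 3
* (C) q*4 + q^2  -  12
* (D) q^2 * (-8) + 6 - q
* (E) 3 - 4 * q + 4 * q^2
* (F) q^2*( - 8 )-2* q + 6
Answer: F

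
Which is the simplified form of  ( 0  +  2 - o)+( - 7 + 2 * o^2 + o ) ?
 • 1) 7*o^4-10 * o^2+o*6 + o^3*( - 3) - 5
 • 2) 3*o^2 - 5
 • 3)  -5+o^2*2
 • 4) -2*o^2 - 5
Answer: 3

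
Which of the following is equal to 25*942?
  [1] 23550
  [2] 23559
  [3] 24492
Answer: 1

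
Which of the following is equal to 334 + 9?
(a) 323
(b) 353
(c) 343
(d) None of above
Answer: c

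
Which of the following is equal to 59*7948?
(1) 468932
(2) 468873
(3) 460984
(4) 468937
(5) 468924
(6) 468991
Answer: 1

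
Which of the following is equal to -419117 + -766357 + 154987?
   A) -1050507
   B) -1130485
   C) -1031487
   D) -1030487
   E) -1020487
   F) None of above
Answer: D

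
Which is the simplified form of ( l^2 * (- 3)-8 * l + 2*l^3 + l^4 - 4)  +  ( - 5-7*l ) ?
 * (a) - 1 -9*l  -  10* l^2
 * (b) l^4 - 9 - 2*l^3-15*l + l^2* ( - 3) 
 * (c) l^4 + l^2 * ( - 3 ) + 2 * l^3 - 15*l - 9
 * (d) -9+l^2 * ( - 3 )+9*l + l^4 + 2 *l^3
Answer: c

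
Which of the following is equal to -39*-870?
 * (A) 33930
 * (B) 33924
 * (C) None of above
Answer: A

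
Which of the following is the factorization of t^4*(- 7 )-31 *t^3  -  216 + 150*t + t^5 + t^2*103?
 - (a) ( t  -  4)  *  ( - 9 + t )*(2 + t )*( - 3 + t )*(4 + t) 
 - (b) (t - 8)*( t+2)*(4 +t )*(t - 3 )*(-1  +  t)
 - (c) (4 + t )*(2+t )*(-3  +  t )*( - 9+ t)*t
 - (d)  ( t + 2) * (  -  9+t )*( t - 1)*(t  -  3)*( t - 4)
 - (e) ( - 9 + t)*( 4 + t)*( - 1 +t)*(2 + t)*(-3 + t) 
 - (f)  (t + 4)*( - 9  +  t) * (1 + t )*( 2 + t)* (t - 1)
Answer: e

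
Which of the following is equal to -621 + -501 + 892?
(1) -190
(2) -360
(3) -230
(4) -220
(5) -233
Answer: 3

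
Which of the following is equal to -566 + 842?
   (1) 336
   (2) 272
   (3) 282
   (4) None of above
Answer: 4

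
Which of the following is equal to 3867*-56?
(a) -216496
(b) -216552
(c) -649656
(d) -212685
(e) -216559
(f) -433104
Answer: b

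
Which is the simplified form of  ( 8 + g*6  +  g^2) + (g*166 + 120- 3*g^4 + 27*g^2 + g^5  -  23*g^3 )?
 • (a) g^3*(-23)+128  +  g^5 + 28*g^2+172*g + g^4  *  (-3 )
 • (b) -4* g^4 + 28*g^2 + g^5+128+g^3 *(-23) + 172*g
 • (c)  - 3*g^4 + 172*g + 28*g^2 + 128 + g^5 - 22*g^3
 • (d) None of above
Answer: a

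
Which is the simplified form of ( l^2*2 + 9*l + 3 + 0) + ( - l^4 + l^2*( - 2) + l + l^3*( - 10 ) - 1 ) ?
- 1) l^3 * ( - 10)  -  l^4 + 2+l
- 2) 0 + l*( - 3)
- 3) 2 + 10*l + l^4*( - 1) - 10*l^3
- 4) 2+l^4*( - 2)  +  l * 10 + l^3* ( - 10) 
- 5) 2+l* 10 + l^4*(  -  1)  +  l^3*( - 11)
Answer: 3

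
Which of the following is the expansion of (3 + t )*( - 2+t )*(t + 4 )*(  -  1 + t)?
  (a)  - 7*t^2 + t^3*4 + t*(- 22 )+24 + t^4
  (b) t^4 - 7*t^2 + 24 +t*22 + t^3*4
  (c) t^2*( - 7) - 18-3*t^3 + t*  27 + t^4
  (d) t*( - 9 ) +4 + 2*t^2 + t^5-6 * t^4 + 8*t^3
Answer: a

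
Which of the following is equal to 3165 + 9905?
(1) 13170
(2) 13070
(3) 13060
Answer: 2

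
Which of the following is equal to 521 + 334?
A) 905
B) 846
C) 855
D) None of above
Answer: C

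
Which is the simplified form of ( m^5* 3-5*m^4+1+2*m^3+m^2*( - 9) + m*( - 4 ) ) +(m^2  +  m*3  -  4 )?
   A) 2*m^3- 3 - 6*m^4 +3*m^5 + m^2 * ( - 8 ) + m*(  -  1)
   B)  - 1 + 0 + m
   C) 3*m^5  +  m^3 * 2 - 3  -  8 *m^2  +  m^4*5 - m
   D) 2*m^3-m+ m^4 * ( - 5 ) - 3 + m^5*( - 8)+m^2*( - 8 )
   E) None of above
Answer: E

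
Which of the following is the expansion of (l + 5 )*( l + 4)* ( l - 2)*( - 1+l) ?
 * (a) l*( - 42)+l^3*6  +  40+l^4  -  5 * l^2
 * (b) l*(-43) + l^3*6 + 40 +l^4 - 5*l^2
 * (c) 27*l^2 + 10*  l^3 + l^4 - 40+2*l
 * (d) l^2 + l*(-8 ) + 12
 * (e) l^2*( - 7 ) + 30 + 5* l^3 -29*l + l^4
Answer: a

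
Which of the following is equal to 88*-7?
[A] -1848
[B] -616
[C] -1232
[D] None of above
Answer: B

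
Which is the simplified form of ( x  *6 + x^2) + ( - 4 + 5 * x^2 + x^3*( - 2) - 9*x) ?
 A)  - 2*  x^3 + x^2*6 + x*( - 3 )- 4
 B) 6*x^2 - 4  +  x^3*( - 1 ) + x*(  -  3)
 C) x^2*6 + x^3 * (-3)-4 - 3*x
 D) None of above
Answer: A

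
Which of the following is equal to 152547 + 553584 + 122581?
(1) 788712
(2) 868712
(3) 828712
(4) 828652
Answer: 3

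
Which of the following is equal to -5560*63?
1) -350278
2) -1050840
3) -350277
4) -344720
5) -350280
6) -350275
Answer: 5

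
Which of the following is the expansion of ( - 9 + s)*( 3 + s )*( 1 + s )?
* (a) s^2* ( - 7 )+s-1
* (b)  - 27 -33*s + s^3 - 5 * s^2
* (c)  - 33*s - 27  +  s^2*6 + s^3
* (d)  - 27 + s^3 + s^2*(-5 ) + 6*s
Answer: b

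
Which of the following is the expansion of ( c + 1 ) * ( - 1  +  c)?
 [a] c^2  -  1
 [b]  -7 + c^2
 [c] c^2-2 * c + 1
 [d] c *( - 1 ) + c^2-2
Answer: a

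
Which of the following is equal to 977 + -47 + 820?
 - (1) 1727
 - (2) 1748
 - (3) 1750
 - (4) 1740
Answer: 3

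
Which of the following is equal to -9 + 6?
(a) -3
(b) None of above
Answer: a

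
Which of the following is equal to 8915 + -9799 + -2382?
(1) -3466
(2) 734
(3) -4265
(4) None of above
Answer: 4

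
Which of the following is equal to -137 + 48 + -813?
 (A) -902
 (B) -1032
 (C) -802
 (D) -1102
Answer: A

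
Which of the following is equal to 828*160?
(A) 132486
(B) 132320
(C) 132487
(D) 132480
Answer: D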